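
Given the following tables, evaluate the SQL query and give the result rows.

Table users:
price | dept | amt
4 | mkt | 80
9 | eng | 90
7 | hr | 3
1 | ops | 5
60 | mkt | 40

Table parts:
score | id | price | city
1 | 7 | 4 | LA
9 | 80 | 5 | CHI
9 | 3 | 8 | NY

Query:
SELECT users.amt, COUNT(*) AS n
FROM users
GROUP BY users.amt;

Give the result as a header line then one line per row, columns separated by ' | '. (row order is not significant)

== RESULT ==
users.amt | n
80 | 1
90 | 1
3 | 1
5 | 1
40 | 1

Derivation:
After GROUP BY (5 rows):
users.amt | n
80 | 1
90 | 1
3 | 1
5 | 1
40 | 1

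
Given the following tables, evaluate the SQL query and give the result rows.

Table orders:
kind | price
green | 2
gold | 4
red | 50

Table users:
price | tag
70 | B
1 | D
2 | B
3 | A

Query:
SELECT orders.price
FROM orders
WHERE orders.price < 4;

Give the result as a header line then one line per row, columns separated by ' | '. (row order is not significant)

== RESULT ==
orders.price
2

Derivation:
After WHERE (1 rows):
orders.kind | orders.price
green | 2
After SELECT (1 rows):
orders.price
2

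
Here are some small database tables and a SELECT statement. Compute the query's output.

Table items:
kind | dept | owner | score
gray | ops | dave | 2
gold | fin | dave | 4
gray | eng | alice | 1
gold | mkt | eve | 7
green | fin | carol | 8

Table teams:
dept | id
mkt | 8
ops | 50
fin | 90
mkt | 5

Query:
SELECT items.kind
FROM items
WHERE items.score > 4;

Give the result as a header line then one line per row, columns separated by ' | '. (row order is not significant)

After WHERE (2 rows):
items.kind | items.dept | items.owner | items.score
gold | mkt | eve | 7
green | fin | carol | 8
After SELECT (2 rows):
items.kind
gold
green

== RESULT ==
items.kind
gold
green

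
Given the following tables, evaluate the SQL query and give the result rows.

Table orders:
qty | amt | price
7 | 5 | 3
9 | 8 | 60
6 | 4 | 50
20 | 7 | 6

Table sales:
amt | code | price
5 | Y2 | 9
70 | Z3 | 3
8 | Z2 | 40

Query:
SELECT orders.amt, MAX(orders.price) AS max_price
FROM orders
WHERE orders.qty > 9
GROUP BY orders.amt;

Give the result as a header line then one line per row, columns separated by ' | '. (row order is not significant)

After WHERE (1 rows):
orders.qty | orders.amt | orders.price
20 | 7 | 6
After GROUP BY (1 rows):
orders.amt | max_price
7 | 6

== RESULT ==
orders.amt | max_price
7 | 6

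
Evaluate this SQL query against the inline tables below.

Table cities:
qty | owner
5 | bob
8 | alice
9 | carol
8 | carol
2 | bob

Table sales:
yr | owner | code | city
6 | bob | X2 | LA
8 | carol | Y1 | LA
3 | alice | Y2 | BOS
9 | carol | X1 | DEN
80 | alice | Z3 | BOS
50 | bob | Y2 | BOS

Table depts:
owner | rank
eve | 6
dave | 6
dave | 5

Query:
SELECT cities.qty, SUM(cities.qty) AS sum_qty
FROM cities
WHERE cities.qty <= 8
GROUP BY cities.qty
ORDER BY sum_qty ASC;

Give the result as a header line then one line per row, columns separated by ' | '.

== RESULT ==
cities.qty | sum_qty
2 | 2
5 | 5
8 | 16

Derivation:
After WHERE (4 rows):
cities.qty | cities.owner
5 | bob
8 | alice
8 | carol
2 | bob
After GROUP BY (3 rows):
cities.qty | sum_qty
5 | 5
8 | 16
2 | 2
After ORDER BY (3 rows):
cities.qty | sum_qty
2 | 2
5 | 5
8 | 16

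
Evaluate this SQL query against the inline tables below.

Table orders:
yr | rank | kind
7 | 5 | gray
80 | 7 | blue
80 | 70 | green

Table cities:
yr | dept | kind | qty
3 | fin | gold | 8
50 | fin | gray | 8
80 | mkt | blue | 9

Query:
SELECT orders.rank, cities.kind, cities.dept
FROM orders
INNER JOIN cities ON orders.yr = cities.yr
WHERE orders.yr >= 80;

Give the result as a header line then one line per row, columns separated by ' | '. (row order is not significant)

== RESULT ==
orders.rank | cities.kind | cities.dept
7 | blue | mkt
70 | blue | mkt

Derivation:
After JOIN cities (2 rows):
orders.yr | orders.rank | orders.kind | cities.yr | cities.dept | cities.kind | cities.qty
80 | 7 | blue | 80 | mkt | blue | 9
80 | 70 | green | 80 | mkt | blue | 9
After WHERE (2 rows):
orders.yr | orders.rank | orders.kind | cities.yr | cities.dept | cities.kind | cities.qty
80 | 7 | blue | 80 | mkt | blue | 9
80 | 70 | green | 80 | mkt | blue | 9
After SELECT (2 rows):
orders.rank | cities.kind | cities.dept
7 | blue | mkt
70 | blue | mkt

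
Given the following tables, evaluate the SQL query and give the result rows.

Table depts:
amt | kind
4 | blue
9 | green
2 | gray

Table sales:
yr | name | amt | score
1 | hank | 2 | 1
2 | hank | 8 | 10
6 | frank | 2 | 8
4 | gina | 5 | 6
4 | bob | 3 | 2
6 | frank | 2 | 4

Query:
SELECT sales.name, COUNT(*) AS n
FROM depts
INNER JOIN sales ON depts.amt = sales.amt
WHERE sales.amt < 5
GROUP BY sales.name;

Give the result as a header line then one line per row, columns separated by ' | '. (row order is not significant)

== RESULT ==
sales.name | n
hank | 1
frank | 2

Derivation:
After JOIN sales (3 rows):
depts.amt | depts.kind | sales.yr | sales.name | sales.amt | sales.score
2 | gray | 1 | hank | 2 | 1
2 | gray | 6 | frank | 2 | 8
2 | gray | 6 | frank | 2 | 4
After WHERE (3 rows):
depts.amt | depts.kind | sales.yr | sales.name | sales.amt | sales.score
2 | gray | 1 | hank | 2 | 1
2 | gray | 6 | frank | 2 | 8
2 | gray | 6 | frank | 2 | 4
After GROUP BY (2 rows):
sales.name | n
hank | 1
frank | 2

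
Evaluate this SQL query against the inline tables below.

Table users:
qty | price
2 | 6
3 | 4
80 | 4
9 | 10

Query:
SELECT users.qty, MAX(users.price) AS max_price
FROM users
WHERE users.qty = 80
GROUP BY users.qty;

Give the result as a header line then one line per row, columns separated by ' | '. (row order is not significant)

== RESULT ==
users.qty | max_price
80 | 4

Derivation:
After WHERE (1 rows):
users.qty | users.price
80 | 4
After GROUP BY (1 rows):
users.qty | max_price
80 | 4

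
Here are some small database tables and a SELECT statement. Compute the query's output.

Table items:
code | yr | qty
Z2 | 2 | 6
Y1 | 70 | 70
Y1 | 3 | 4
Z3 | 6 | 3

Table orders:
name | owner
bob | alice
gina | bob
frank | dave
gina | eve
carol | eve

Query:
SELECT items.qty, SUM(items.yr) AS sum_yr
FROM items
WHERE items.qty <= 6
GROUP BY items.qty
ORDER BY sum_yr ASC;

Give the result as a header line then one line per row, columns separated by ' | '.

== RESULT ==
items.qty | sum_yr
6 | 2
4 | 3
3 | 6

Derivation:
After WHERE (3 rows):
items.code | items.yr | items.qty
Z2 | 2 | 6
Y1 | 3 | 4
Z3 | 6 | 3
After GROUP BY (3 rows):
items.qty | sum_yr
6 | 2
4 | 3
3 | 6
After ORDER BY (3 rows):
items.qty | sum_yr
6 | 2
4 | 3
3 | 6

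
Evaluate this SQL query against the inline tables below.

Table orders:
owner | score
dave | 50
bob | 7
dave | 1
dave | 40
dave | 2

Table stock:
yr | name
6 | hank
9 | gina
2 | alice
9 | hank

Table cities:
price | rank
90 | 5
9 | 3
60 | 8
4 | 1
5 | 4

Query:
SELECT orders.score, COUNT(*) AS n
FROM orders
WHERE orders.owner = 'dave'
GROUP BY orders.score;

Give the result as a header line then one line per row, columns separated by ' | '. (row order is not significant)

== RESULT ==
orders.score | n
50 | 1
1 | 1
40 | 1
2 | 1

Derivation:
After WHERE (4 rows):
orders.owner | orders.score
dave | 50
dave | 1
dave | 40
dave | 2
After GROUP BY (4 rows):
orders.score | n
50 | 1
1 | 1
40 | 1
2 | 1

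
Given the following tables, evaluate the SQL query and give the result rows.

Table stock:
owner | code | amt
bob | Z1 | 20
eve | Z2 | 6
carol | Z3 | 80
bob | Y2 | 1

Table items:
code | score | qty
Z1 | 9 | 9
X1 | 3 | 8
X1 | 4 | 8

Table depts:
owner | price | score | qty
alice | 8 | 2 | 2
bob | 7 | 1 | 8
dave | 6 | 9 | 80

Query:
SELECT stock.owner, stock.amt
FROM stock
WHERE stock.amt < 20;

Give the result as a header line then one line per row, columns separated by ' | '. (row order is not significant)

After WHERE (2 rows):
stock.owner | stock.code | stock.amt
eve | Z2 | 6
bob | Y2 | 1
After SELECT (2 rows):
stock.owner | stock.amt
eve | 6
bob | 1

== RESULT ==
stock.owner | stock.amt
eve | 6
bob | 1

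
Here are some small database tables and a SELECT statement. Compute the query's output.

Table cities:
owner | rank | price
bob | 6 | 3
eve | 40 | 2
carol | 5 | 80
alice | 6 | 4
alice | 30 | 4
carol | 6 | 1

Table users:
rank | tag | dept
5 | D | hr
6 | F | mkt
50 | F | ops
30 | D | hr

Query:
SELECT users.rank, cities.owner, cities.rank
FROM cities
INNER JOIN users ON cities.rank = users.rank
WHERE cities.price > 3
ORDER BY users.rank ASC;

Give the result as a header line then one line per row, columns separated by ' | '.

After JOIN users (5 rows):
cities.owner | cities.rank | cities.price | users.rank | users.tag | users.dept
bob | 6 | 3 | 6 | F | mkt
carol | 5 | 80 | 5 | D | hr
alice | 6 | 4 | 6 | F | mkt
alice | 30 | 4 | 30 | D | hr
carol | 6 | 1 | 6 | F | mkt
After WHERE (3 rows):
cities.owner | cities.rank | cities.price | users.rank | users.tag | users.dept
carol | 5 | 80 | 5 | D | hr
alice | 6 | 4 | 6 | F | mkt
alice | 30 | 4 | 30 | D | hr
After SELECT (3 rows):
users.rank | cities.owner | cities.rank
5 | carol | 5
6 | alice | 6
30 | alice | 30
After ORDER BY (3 rows):
users.rank | cities.owner | cities.rank
5 | carol | 5
6 | alice | 6
30 | alice | 30

== RESULT ==
users.rank | cities.owner | cities.rank
5 | carol | 5
6 | alice | 6
30 | alice | 30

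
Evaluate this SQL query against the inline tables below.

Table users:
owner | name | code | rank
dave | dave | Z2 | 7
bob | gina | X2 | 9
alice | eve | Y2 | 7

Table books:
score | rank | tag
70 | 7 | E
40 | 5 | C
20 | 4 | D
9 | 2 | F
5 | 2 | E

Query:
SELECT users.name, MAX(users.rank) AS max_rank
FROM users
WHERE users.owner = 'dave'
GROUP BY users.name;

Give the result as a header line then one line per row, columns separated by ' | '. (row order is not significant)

After WHERE (1 rows):
users.owner | users.name | users.code | users.rank
dave | dave | Z2 | 7
After GROUP BY (1 rows):
users.name | max_rank
dave | 7

== RESULT ==
users.name | max_rank
dave | 7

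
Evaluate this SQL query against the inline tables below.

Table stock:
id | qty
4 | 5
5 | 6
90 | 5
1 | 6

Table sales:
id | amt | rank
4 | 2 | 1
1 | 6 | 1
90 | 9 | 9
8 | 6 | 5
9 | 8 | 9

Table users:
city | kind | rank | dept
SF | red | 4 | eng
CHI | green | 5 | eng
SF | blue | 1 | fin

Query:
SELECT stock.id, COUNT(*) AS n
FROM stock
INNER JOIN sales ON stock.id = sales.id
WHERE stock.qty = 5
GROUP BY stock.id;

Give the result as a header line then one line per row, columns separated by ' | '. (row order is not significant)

== RESULT ==
stock.id | n
4 | 1
90 | 1

Derivation:
After JOIN sales (3 rows):
stock.id | stock.qty | sales.id | sales.amt | sales.rank
4 | 5 | 4 | 2 | 1
90 | 5 | 90 | 9 | 9
1 | 6 | 1 | 6 | 1
After WHERE (2 rows):
stock.id | stock.qty | sales.id | sales.amt | sales.rank
4 | 5 | 4 | 2 | 1
90 | 5 | 90 | 9 | 9
After GROUP BY (2 rows):
stock.id | n
4 | 1
90 | 1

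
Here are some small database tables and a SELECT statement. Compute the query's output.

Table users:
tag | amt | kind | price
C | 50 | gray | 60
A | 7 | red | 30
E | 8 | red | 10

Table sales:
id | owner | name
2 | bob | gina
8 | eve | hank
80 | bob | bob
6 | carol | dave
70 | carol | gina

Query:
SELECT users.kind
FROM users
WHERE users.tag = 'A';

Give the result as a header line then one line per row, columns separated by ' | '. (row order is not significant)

After WHERE (1 rows):
users.tag | users.amt | users.kind | users.price
A | 7 | red | 30
After SELECT (1 rows):
users.kind
red

== RESULT ==
users.kind
red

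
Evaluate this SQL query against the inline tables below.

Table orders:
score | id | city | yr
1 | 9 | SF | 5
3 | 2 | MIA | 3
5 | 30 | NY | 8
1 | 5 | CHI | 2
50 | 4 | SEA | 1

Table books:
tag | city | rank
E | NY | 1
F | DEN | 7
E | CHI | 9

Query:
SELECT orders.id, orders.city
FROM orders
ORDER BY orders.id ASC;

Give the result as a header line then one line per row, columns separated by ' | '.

== RESULT ==
orders.id | orders.city
2 | MIA
4 | SEA
5 | CHI
9 | SF
30 | NY

Derivation:
After SELECT (5 rows):
orders.id | orders.city
9 | SF
2 | MIA
30 | NY
5 | CHI
4 | SEA
After ORDER BY (5 rows):
orders.id | orders.city
2 | MIA
4 | SEA
5 | CHI
9 | SF
30 | NY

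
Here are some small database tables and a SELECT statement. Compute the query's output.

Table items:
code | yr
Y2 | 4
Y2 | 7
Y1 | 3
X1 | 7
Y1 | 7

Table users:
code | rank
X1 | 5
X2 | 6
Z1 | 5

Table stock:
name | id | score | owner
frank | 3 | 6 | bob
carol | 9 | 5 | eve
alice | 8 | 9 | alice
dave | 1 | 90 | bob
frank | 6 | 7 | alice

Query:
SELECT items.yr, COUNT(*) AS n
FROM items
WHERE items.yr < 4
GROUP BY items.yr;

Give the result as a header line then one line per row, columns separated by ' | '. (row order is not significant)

After WHERE (1 rows):
items.code | items.yr
Y1 | 3
After GROUP BY (1 rows):
items.yr | n
3 | 1

== RESULT ==
items.yr | n
3 | 1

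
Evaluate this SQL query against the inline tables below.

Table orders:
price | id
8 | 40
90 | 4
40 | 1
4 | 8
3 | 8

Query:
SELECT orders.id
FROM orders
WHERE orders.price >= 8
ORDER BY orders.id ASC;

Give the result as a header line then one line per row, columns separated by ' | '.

After WHERE (3 rows):
orders.price | orders.id
8 | 40
90 | 4
40 | 1
After SELECT (3 rows):
orders.id
40
4
1
After ORDER BY (3 rows):
orders.id
1
4
40

== RESULT ==
orders.id
1
4
40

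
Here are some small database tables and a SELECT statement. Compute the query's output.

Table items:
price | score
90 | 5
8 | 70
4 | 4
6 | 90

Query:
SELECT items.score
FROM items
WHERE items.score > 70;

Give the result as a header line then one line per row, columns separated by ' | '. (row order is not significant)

After WHERE (1 rows):
items.price | items.score
6 | 90
After SELECT (1 rows):
items.score
90

== RESULT ==
items.score
90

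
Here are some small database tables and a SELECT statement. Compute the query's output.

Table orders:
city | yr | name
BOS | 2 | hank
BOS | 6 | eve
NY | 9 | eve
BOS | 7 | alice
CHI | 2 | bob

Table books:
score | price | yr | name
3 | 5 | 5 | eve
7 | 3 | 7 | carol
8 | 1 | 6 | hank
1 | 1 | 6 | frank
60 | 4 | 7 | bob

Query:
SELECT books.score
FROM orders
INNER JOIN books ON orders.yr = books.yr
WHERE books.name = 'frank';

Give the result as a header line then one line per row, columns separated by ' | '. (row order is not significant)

== RESULT ==
books.score
1

Derivation:
After JOIN books (4 rows):
orders.city | orders.yr | orders.name | books.score | books.price | books.yr | books.name
BOS | 6 | eve | 8 | 1 | 6 | hank
BOS | 6 | eve | 1 | 1 | 6 | frank
BOS | 7 | alice | 7 | 3 | 7 | carol
BOS | 7 | alice | 60 | 4 | 7 | bob
After WHERE (1 rows):
orders.city | orders.yr | orders.name | books.score | books.price | books.yr | books.name
BOS | 6 | eve | 1 | 1 | 6 | frank
After SELECT (1 rows):
books.score
1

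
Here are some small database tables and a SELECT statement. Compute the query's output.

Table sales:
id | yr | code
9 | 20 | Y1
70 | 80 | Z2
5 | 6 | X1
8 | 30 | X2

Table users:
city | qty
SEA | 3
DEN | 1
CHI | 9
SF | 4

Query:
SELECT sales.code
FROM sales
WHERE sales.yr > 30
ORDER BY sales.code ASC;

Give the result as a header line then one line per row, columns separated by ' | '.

== RESULT ==
sales.code
Z2

Derivation:
After WHERE (1 rows):
sales.id | sales.yr | sales.code
70 | 80 | Z2
After SELECT (1 rows):
sales.code
Z2
After ORDER BY (1 rows):
sales.code
Z2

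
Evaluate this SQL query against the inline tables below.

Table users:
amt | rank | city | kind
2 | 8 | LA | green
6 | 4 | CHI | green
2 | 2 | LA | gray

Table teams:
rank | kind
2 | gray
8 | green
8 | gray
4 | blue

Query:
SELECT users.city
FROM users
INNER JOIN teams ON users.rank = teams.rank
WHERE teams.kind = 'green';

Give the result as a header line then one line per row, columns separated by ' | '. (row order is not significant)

After JOIN teams (4 rows):
users.amt | users.rank | users.city | users.kind | teams.rank | teams.kind
2 | 8 | LA | green | 8 | green
2 | 8 | LA | green | 8 | gray
6 | 4 | CHI | green | 4 | blue
2 | 2 | LA | gray | 2 | gray
After WHERE (1 rows):
users.amt | users.rank | users.city | users.kind | teams.rank | teams.kind
2 | 8 | LA | green | 8 | green
After SELECT (1 rows):
users.city
LA

== RESULT ==
users.city
LA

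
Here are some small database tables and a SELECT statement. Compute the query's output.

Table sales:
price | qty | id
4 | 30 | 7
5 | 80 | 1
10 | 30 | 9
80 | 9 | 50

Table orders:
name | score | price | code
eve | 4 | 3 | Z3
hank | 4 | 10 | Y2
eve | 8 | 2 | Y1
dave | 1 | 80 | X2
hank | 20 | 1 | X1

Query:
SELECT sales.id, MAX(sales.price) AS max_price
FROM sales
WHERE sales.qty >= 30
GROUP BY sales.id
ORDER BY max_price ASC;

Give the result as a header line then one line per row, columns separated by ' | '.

After WHERE (3 rows):
sales.price | sales.qty | sales.id
4 | 30 | 7
5 | 80 | 1
10 | 30 | 9
After GROUP BY (3 rows):
sales.id | max_price
7 | 4
1 | 5
9 | 10
After ORDER BY (3 rows):
sales.id | max_price
7 | 4
1 | 5
9 | 10

== RESULT ==
sales.id | max_price
7 | 4
1 | 5
9 | 10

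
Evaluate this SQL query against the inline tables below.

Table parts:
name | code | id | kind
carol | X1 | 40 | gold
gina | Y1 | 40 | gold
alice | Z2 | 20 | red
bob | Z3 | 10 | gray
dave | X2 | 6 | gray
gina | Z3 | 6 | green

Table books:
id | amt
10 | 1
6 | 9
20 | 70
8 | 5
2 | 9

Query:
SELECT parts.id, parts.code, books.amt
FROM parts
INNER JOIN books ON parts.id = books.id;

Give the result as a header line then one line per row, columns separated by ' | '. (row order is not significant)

== RESULT ==
parts.id | parts.code | books.amt
20 | Z2 | 70
10 | Z3 | 1
6 | X2 | 9
6 | Z3 | 9

Derivation:
After JOIN books (4 rows):
parts.name | parts.code | parts.id | parts.kind | books.id | books.amt
alice | Z2 | 20 | red | 20 | 70
bob | Z3 | 10 | gray | 10 | 1
dave | X2 | 6 | gray | 6 | 9
gina | Z3 | 6 | green | 6 | 9
After SELECT (4 rows):
parts.id | parts.code | books.amt
20 | Z2 | 70
10 | Z3 | 1
6 | X2 | 9
6 | Z3 | 9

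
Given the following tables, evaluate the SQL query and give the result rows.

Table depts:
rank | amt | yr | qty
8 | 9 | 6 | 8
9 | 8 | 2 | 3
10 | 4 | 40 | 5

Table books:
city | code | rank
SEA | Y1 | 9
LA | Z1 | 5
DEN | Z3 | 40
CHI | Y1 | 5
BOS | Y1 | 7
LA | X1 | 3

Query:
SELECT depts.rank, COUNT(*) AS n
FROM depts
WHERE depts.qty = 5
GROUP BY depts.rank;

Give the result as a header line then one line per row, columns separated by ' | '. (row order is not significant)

== RESULT ==
depts.rank | n
10 | 1

Derivation:
After WHERE (1 rows):
depts.rank | depts.amt | depts.yr | depts.qty
10 | 4 | 40 | 5
After GROUP BY (1 rows):
depts.rank | n
10 | 1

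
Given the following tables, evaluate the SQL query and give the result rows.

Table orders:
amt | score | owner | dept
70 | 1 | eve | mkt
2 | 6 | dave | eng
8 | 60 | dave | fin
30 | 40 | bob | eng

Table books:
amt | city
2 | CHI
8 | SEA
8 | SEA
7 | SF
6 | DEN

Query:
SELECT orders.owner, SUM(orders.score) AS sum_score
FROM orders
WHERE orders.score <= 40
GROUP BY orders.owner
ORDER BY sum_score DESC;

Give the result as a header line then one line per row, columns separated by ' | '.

== RESULT ==
orders.owner | sum_score
bob | 40
dave | 6
eve | 1

Derivation:
After WHERE (3 rows):
orders.amt | orders.score | orders.owner | orders.dept
70 | 1 | eve | mkt
2 | 6 | dave | eng
30 | 40 | bob | eng
After GROUP BY (3 rows):
orders.owner | sum_score
eve | 1
dave | 6
bob | 40
After ORDER BY (3 rows):
orders.owner | sum_score
bob | 40
dave | 6
eve | 1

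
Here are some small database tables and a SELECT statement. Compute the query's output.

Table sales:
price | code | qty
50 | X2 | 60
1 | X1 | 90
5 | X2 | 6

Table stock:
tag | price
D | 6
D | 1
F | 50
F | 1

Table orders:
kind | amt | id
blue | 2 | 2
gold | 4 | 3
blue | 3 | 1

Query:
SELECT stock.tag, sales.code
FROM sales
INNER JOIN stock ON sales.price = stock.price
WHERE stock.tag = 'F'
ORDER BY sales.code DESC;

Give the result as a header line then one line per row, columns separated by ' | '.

After JOIN stock (3 rows):
sales.price | sales.code | sales.qty | stock.tag | stock.price
50 | X2 | 60 | F | 50
1 | X1 | 90 | D | 1
1 | X1 | 90 | F | 1
After WHERE (2 rows):
sales.price | sales.code | sales.qty | stock.tag | stock.price
50 | X2 | 60 | F | 50
1 | X1 | 90 | F | 1
After SELECT (2 rows):
stock.tag | sales.code
F | X2
F | X1
After ORDER BY (2 rows):
stock.tag | sales.code
F | X2
F | X1

== RESULT ==
stock.tag | sales.code
F | X2
F | X1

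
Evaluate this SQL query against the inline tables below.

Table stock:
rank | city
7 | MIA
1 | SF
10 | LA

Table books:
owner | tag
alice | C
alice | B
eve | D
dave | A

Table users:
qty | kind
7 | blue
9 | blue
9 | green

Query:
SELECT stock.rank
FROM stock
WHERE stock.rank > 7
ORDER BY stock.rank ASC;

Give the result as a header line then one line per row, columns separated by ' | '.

After WHERE (1 rows):
stock.rank | stock.city
10 | LA
After SELECT (1 rows):
stock.rank
10
After ORDER BY (1 rows):
stock.rank
10

== RESULT ==
stock.rank
10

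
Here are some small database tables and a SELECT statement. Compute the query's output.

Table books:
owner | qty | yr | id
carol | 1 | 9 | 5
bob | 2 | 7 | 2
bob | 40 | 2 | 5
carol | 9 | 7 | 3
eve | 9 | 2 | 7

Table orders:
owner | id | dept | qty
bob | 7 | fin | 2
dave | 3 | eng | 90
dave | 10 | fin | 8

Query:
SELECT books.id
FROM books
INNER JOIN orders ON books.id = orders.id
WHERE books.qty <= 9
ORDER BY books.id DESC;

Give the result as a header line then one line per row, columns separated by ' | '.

After JOIN orders (2 rows):
books.owner | books.qty | books.yr | books.id | orders.owner | orders.id | orders.dept | orders.qty
carol | 9 | 7 | 3 | dave | 3 | eng | 90
eve | 9 | 2 | 7 | bob | 7 | fin | 2
After WHERE (2 rows):
books.owner | books.qty | books.yr | books.id | orders.owner | orders.id | orders.dept | orders.qty
carol | 9 | 7 | 3 | dave | 3 | eng | 90
eve | 9 | 2 | 7 | bob | 7 | fin | 2
After SELECT (2 rows):
books.id
3
7
After ORDER BY (2 rows):
books.id
7
3

== RESULT ==
books.id
7
3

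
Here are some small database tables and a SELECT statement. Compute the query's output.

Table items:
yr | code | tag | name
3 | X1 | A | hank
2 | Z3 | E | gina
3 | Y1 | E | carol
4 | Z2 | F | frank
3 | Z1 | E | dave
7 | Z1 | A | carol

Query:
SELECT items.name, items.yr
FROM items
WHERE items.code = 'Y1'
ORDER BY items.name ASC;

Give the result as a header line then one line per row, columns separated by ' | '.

After WHERE (1 rows):
items.yr | items.code | items.tag | items.name
3 | Y1 | E | carol
After SELECT (1 rows):
items.name | items.yr
carol | 3
After ORDER BY (1 rows):
items.name | items.yr
carol | 3

== RESULT ==
items.name | items.yr
carol | 3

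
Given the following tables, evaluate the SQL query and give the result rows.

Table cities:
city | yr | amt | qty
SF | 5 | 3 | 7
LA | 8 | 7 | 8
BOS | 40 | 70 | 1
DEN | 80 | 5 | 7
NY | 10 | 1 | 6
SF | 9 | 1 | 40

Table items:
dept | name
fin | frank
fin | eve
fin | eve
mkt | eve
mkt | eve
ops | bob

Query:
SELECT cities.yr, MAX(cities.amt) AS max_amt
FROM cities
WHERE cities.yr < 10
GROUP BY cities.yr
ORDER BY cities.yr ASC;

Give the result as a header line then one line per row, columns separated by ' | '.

After WHERE (3 rows):
cities.city | cities.yr | cities.amt | cities.qty
SF | 5 | 3 | 7
LA | 8 | 7 | 8
SF | 9 | 1 | 40
After GROUP BY (3 rows):
cities.yr | max_amt
5 | 3
8 | 7
9 | 1
After ORDER BY (3 rows):
cities.yr | max_amt
5 | 3
8 | 7
9 | 1

== RESULT ==
cities.yr | max_amt
5 | 3
8 | 7
9 | 1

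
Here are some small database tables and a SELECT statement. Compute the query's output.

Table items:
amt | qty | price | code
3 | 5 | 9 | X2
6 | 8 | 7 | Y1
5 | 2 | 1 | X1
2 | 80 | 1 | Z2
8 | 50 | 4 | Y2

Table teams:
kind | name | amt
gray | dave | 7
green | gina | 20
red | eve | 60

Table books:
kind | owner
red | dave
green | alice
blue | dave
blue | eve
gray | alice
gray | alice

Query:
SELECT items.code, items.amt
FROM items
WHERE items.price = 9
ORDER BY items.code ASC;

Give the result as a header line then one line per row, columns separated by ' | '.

== RESULT ==
items.code | items.amt
X2 | 3

Derivation:
After WHERE (1 rows):
items.amt | items.qty | items.price | items.code
3 | 5 | 9 | X2
After SELECT (1 rows):
items.code | items.amt
X2 | 3
After ORDER BY (1 rows):
items.code | items.amt
X2 | 3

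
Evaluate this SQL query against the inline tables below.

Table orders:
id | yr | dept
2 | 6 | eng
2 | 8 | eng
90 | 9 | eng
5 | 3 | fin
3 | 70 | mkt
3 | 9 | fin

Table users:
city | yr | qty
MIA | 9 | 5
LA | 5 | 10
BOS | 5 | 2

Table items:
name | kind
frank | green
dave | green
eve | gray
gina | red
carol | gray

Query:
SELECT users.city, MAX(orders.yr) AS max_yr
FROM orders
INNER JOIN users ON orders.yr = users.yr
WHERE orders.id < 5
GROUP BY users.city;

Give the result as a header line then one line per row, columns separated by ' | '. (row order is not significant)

== RESULT ==
users.city | max_yr
MIA | 9

Derivation:
After JOIN users (2 rows):
orders.id | orders.yr | orders.dept | users.city | users.yr | users.qty
90 | 9 | eng | MIA | 9 | 5
3 | 9 | fin | MIA | 9 | 5
After WHERE (1 rows):
orders.id | orders.yr | orders.dept | users.city | users.yr | users.qty
3 | 9 | fin | MIA | 9 | 5
After GROUP BY (1 rows):
users.city | max_yr
MIA | 9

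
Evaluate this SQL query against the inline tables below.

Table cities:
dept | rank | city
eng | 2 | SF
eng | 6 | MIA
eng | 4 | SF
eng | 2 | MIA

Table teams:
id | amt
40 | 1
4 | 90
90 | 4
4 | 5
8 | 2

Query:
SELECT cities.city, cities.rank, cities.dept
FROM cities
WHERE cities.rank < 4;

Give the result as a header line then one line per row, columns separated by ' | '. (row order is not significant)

== RESULT ==
cities.city | cities.rank | cities.dept
SF | 2 | eng
MIA | 2 | eng

Derivation:
After WHERE (2 rows):
cities.dept | cities.rank | cities.city
eng | 2 | SF
eng | 2 | MIA
After SELECT (2 rows):
cities.city | cities.rank | cities.dept
SF | 2 | eng
MIA | 2 | eng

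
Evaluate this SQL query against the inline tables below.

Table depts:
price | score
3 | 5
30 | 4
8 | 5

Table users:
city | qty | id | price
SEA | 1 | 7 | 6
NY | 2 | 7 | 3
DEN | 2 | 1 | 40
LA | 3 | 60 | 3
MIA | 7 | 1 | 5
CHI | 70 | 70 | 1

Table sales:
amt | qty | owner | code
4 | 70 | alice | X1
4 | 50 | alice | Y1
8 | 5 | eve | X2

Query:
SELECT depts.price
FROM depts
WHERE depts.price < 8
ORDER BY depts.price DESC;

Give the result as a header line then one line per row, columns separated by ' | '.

After WHERE (1 rows):
depts.price | depts.score
3 | 5
After SELECT (1 rows):
depts.price
3
After ORDER BY (1 rows):
depts.price
3

== RESULT ==
depts.price
3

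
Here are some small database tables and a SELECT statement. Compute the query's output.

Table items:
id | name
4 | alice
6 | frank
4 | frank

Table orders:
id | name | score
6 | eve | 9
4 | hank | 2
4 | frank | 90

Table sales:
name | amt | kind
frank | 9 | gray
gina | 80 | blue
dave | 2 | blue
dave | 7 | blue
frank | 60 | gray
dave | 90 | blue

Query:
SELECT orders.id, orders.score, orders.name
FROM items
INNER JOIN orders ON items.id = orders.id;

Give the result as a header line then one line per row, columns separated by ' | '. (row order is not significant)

== RESULT ==
orders.id | orders.score | orders.name
4 | 2 | hank
4 | 90 | frank
6 | 9 | eve
4 | 2 | hank
4 | 90 | frank

Derivation:
After JOIN orders (5 rows):
items.id | items.name | orders.id | orders.name | orders.score
4 | alice | 4 | hank | 2
4 | alice | 4 | frank | 90
6 | frank | 6 | eve | 9
4 | frank | 4 | hank | 2
4 | frank | 4 | frank | 90
After SELECT (5 rows):
orders.id | orders.score | orders.name
4 | 2 | hank
4 | 90 | frank
6 | 9 | eve
4 | 2 | hank
4 | 90 | frank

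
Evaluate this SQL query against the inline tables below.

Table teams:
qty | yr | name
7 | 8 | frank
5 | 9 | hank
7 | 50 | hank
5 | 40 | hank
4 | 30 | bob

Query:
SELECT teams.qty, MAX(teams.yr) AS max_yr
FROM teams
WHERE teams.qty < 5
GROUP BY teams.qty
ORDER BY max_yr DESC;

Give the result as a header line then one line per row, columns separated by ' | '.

== RESULT ==
teams.qty | max_yr
4 | 30

Derivation:
After WHERE (1 rows):
teams.qty | teams.yr | teams.name
4 | 30 | bob
After GROUP BY (1 rows):
teams.qty | max_yr
4 | 30
After ORDER BY (1 rows):
teams.qty | max_yr
4 | 30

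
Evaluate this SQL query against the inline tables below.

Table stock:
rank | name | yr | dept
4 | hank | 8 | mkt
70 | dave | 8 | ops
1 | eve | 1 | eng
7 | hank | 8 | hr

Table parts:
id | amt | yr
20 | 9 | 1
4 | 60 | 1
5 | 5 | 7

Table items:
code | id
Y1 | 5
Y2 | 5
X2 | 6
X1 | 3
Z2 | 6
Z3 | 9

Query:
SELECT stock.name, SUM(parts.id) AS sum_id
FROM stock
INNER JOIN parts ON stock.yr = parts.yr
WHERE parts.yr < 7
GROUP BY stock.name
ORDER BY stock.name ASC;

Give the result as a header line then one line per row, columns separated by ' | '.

== RESULT ==
stock.name | sum_id
eve | 24

Derivation:
After JOIN parts (2 rows):
stock.rank | stock.name | stock.yr | stock.dept | parts.id | parts.amt | parts.yr
1 | eve | 1 | eng | 20 | 9 | 1
1 | eve | 1 | eng | 4 | 60 | 1
After WHERE (2 rows):
stock.rank | stock.name | stock.yr | stock.dept | parts.id | parts.amt | parts.yr
1 | eve | 1 | eng | 20 | 9 | 1
1 | eve | 1 | eng | 4 | 60 | 1
After GROUP BY (1 rows):
stock.name | sum_id
eve | 24
After ORDER BY (1 rows):
stock.name | sum_id
eve | 24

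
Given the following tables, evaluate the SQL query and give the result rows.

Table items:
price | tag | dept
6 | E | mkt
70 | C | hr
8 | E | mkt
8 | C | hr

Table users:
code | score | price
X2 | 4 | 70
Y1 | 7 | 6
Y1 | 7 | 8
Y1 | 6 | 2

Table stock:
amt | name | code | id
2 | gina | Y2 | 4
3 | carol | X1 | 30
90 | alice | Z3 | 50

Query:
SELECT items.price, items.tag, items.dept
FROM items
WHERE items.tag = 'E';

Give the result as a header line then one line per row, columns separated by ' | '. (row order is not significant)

== RESULT ==
items.price | items.tag | items.dept
6 | E | mkt
8 | E | mkt

Derivation:
After WHERE (2 rows):
items.price | items.tag | items.dept
6 | E | mkt
8 | E | mkt
After SELECT (2 rows):
items.price | items.tag | items.dept
6 | E | mkt
8 | E | mkt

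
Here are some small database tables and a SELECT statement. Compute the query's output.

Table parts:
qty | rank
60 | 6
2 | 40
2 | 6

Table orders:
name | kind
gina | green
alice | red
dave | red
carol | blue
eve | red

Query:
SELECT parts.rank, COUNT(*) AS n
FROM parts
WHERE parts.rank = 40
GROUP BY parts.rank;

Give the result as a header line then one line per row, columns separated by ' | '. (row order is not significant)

== RESULT ==
parts.rank | n
40 | 1

Derivation:
After WHERE (1 rows):
parts.qty | parts.rank
2 | 40
After GROUP BY (1 rows):
parts.rank | n
40 | 1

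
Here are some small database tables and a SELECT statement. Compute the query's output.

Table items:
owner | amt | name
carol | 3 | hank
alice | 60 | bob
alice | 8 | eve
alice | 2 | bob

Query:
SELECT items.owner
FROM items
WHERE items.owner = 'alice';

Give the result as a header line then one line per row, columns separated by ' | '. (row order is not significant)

== RESULT ==
items.owner
alice
alice
alice

Derivation:
After WHERE (3 rows):
items.owner | items.amt | items.name
alice | 60 | bob
alice | 8 | eve
alice | 2 | bob
After SELECT (3 rows):
items.owner
alice
alice
alice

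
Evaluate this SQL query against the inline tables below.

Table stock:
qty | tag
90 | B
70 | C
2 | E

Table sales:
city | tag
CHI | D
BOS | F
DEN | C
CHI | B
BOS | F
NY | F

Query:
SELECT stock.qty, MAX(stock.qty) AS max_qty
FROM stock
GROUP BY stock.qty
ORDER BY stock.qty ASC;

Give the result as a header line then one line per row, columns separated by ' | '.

After GROUP BY (3 rows):
stock.qty | max_qty
90 | 90
70 | 70
2 | 2
After ORDER BY (3 rows):
stock.qty | max_qty
2 | 2
70 | 70
90 | 90

== RESULT ==
stock.qty | max_qty
2 | 2
70 | 70
90 | 90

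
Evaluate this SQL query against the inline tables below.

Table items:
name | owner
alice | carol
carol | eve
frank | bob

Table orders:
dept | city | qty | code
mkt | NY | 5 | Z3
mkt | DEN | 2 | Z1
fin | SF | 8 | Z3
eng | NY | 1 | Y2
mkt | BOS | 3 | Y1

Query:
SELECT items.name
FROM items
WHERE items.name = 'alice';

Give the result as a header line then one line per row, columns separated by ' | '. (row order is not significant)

== RESULT ==
items.name
alice

Derivation:
After WHERE (1 rows):
items.name | items.owner
alice | carol
After SELECT (1 rows):
items.name
alice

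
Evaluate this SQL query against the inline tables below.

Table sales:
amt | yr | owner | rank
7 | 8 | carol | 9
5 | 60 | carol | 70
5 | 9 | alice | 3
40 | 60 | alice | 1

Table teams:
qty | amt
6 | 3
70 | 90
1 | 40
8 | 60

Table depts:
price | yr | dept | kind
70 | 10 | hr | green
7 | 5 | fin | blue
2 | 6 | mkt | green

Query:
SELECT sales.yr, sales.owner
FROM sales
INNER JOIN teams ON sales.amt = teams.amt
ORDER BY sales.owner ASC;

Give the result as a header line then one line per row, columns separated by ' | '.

After JOIN teams (1 rows):
sales.amt | sales.yr | sales.owner | sales.rank | teams.qty | teams.amt
40 | 60 | alice | 1 | 1 | 40
After SELECT (1 rows):
sales.yr | sales.owner
60 | alice
After ORDER BY (1 rows):
sales.yr | sales.owner
60 | alice

== RESULT ==
sales.yr | sales.owner
60 | alice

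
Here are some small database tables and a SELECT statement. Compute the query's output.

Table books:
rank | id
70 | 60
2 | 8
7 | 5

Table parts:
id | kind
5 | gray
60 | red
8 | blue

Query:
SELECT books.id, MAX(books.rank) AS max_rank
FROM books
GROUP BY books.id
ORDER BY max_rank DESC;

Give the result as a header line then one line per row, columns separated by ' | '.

== RESULT ==
books.id | max_rank
60 | 70
5 | 7
8 | 2

Derivation:
After GROUP BY (3 rows):
books.id | max_rank
60 | 70
8 | 2
5 | 7
After ORDER BY (3 rows):
books.id | max_rank
60 | 70
5 | 7
8 | 2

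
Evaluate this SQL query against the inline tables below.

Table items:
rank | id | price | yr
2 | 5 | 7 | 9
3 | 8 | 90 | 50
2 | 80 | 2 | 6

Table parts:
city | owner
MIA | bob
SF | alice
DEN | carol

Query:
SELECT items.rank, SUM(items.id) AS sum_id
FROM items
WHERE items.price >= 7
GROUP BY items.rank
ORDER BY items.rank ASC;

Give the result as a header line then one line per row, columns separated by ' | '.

== RESULT ==
items.rank | sum_id
2 | 5
3 | 8

Derivation:
After WHERE (2 rows):
items.rank | items.id | items.price | items.yr
2 | 5 | 7 | 9
3 | 8 | 90 | 50
After GROUP BY (2 rows):
items.rank | sum_id
2 | 5
3 | 8
After ORDER BY (2 rows):
items.rank | sum_id
2 | 5
3 | 8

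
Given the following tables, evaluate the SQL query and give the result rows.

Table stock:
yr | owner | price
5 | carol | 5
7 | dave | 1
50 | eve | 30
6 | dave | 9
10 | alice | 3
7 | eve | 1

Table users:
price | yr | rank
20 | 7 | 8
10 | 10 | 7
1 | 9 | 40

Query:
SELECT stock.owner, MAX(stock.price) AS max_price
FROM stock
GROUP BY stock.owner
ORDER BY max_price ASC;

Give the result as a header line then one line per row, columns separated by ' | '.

== RESULT ==
stock.owner | max_price
alice | 3
carol | 5
dave | 9
eve | 30

Derivation:
After GROUP BY (4 rows):
stock.owner | max_price
carol | 5
dave | 9
eve | 30
alice | 3
After ORDER BY (4 rows):
stock.owner | max_price
alice | 3
carol | 5
dave | 9
eve | 30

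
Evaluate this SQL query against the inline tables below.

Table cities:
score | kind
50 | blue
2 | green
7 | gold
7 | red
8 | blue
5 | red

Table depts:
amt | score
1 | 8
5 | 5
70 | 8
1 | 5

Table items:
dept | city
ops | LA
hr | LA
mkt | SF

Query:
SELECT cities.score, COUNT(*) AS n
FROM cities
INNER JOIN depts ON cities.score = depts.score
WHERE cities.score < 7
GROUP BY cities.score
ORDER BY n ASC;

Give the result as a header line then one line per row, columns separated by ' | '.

== RESULT ==
cities.score | n
5 | 2

Derivation:
After JOIN depts (4 rows):
cities.score | cities.kind | depts.amt | depts.score
8 | blue | 1 | 8
8 | blue | 70 | 8
5 | red | 5 | 5
5 | red | 1 | 5
After WHERE (2 rows):
cities.score | cities.kind | depts.amt | depts.score
5 | red | 5 | 5
5 | red | 1 | 5
After GROUP BY (1 rows):
cities.score | n
5 | 2
After ORDER BY (1 rows):
cities.score | n
5 | 2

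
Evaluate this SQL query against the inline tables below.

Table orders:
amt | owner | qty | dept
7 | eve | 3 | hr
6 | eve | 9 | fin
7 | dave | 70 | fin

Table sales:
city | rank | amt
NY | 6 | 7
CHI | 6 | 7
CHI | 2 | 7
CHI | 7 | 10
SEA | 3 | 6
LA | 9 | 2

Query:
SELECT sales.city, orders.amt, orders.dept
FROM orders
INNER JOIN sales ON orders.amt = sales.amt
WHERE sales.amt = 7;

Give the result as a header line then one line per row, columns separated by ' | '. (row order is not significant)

After JOIN sales (7 rows):
orders.amt | orders.owner | orders.qty | orders.dept | sales.city | sales.rank | sales.amt
7 | eve | 3 | hr | NY | 6 | 7
7 | eve | 3 | hr | CHI | 6 | 7
7 | eve | 3 | hr | CHI | 2 | 7
6 | eve | 9 | fin | SEA | 3 | 6
7 | dave | 70 | fin | NY | 6 | 7
7 | dave | 70 | fin | CHI | 6 | 7
7 | dave | 70 | fin | CHI | 2 | 7
After WHERE (6 rows):
orders.amt | orders.owner | orders.qty | orders.dept | sales.city | sales.rank | sales.amt
7 | eve | 3 | hr | NY | 6 | 7
7 | eve | 3 | hr | CHI | 6 | 7
7 | eve | 3 | hr | CHI | 2 | 7
7 | dave | 70 | fin | NY | 6 | 7
7 | dave | 70 | fin | CHI | 6 | 7
7 | dave | 70 | fin | CHI | 2 | 7
After SELECT (6 rows):
sales.city | orders.amt | orders.dept
NY | 7 | hr
CHI | 7 | hr
CHI | 7 | hr
NY | 7 | fin
CHI | 7 | fin
CHI | 7 | fin

== RESULT ==
sales.city | orders.amt | orders.dept
NY | 7 | hr
CHI | 7 | hr
CHI | 7 | hr
NY | 7 | fin
CHI | 7 | fin
CHI | 7 | fin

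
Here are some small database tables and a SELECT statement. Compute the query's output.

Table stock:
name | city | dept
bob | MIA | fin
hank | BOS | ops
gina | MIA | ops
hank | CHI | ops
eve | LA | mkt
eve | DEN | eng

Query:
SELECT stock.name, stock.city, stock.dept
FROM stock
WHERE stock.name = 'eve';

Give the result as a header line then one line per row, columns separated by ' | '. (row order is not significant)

After WHERE (2 rows):
stock.name | stock.city | stock.dept
eve | LA | mkt
eve | DEN | eng
After SELECT (2 rows):
stock.name | stock.city | stock.dept
eve | LA | mkt
eve | DEN | eng

== RESULT ==
stock.name | stock.city | stock.dept
eve | LA | mkt
eve | DEN | eng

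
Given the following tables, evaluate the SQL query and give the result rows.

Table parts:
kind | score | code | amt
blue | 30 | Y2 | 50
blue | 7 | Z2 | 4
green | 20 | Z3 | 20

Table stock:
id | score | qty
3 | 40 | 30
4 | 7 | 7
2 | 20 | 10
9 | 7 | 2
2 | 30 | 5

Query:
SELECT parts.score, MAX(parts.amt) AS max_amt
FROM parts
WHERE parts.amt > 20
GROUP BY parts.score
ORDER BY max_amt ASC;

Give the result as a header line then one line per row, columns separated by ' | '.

== RESULT ==
parts.score | max_amt
30 | 50

Derivation:
After WHERE (1 rows):
parts.kind | parts.score | parts.code | parts.amt
blue | 30 | Y2 | 50
After GROUP BY (1 rows):
parts.score | max_amt
30 | 50
After ORDER BY (1 rows):
parts.score | max_amt
30 | 50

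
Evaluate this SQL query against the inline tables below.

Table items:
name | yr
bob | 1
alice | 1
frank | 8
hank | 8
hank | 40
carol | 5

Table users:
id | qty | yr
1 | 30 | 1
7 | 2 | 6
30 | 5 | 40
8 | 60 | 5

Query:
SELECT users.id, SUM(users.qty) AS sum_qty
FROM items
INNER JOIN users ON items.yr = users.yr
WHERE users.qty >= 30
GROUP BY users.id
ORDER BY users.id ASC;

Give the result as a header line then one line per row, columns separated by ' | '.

After JOIN users (4 rows):
items.name | items.yr | users.id | users.qty | users.yr
bob | 1 | 1 | 30 | 1
alice | 1 | 1 | 30 | 1
hank | 40 | 30 | 5 | 40
carol | 5 | 8 | 60 | 5
After WHERE (3 rows):
items.name | items.yr | users.id | users.qty | users.yr
bob | 1 | 1 | 30 | 1
alice | 1 | 1 | 30 | 1
carol | 5 | 8 | 60 | 5
After GROUP BY (2 rows):
users.id | sum_qty
1 | 60
8 | 60
After ORDER BY (2 rows):
users.id | sum_qty
1 | 60
8 | 60

== RESULT ==
users.id | sum_qty
1 | 60
8 | 60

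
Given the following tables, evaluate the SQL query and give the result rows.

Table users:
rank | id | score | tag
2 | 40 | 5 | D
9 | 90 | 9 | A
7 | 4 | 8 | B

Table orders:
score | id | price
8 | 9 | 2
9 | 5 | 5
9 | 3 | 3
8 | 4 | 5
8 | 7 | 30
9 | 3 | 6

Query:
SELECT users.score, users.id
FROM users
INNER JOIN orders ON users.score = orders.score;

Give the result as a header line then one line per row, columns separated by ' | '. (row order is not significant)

== RESULT ==
users.score | users.id
9 | 90
9 | 90
9 | 90
8 | 4
8 | 4
8 | 4

Derivation:
After JOIN orders (6 rows):
users.rank | users.id | users.score | users.tag | orders.score | orders.id | orders.price
9 | 90 | 9 | A | 9 | 5 | 5
9 | 90 | 9 | A | 9 | 3 | 3
9 | 90 | 9 | A | 9 | 3 | 6
7 | 4 | 8 | B | 8 | 9 | 2
7 | 4 | 8 | B | 8 | 4 | 5
7 | 4 | 8 | B | 8 | 7 | 30
After SELECT (6 rows):
users.score | users.id
9 | 90
9 | 90
9 | 90
8 | 4
8 | 4
8 | 4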